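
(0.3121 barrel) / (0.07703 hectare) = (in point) 0.1826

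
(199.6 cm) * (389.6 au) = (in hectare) 1.163e+10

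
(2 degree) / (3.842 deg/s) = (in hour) 0.0001446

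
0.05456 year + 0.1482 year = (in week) 10.57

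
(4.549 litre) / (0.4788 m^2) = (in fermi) 9.501e+12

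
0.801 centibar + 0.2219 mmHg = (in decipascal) 8306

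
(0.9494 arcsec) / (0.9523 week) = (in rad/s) 7.992e-12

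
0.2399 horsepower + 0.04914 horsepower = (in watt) 215.5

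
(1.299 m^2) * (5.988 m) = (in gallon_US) 2055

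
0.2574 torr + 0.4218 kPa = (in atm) 0.004502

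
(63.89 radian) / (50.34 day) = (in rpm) 0.0001403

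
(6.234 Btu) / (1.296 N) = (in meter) 5075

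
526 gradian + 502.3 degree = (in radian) 17.03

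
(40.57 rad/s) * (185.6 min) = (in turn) 7.19e+04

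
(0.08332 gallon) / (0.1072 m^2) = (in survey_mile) 1.828e-06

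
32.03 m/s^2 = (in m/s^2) 32.03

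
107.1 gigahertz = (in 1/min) 6.426e+12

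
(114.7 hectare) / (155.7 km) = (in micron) 7.367e+06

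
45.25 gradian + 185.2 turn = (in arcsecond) 2.402e+08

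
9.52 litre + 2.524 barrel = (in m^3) 0.4108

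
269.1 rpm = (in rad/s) 28.18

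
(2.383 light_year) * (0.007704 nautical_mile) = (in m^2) 3.217e+17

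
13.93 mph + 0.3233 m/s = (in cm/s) 655.1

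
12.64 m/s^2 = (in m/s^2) 12.64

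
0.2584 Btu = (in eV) 1.702e+21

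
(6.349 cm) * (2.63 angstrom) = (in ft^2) 1.797e-10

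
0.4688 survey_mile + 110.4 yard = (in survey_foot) 2806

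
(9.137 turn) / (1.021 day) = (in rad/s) 0.0006508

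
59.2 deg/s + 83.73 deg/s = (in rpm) 23.82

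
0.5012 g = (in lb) 0.001105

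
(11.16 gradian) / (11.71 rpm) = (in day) 1.655e-06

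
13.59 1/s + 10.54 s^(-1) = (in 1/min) 1448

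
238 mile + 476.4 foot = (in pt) 1.086e+09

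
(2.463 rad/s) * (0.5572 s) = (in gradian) 87.37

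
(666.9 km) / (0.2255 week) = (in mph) 10.94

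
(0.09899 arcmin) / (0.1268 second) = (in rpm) 0.002169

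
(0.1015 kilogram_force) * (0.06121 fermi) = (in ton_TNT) 1.456e-26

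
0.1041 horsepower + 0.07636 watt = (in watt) 77.7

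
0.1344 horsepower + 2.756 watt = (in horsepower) 0.1381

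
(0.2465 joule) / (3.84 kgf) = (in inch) 0.2577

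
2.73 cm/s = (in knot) 0.05307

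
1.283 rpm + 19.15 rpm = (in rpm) 20.43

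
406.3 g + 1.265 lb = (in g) 980.1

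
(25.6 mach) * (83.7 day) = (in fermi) 6.304e+25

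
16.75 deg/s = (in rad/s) 0.2923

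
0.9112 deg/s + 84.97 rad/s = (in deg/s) 4869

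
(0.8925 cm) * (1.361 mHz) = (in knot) 2.361e-05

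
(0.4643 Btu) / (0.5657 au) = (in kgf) 5.903e-10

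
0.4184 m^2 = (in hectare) 4.184e-05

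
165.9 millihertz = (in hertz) 0.1659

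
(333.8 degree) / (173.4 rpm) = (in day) 3.713e-06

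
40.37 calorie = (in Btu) 0.1601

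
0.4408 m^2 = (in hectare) 4.408e-05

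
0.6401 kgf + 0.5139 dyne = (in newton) 6.277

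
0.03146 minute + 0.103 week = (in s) 6.23e+04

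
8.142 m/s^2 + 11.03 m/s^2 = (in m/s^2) 19.17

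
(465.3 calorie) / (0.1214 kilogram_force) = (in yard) 1788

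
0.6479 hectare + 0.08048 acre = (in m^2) 6805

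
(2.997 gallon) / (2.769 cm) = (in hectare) 4.097e-05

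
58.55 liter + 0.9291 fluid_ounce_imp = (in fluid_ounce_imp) 2062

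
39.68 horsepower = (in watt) 2.959e+04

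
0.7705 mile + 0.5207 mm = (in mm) 1.24e+06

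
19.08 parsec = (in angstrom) 5.887e+27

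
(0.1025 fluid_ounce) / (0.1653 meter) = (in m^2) 1.834e-05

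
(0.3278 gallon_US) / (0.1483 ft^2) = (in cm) 9.006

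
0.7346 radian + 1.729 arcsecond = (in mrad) 734.6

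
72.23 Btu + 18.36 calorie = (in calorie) 1.823e+04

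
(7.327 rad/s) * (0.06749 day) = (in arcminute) 1.469e+08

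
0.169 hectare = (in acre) 0.4176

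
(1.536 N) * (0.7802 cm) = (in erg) 1.198e+05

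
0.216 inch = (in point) 15.55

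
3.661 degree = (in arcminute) 219.7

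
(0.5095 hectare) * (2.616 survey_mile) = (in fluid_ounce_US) 7.253e+11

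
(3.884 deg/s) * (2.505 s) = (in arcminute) 583.8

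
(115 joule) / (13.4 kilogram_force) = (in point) 2481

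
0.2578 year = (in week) 13.44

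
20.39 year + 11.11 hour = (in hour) 1.786e+05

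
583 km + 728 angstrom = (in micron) 5.83e+11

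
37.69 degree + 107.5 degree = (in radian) 2.534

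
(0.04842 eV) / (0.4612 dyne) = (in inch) 6.622e-14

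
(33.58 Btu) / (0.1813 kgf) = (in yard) 2.179e+04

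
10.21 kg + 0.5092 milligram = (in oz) 360.1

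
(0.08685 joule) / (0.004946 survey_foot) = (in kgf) 5.875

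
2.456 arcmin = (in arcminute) 2.456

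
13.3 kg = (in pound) 29.32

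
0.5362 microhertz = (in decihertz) 5.362e-06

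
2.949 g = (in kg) 0.002949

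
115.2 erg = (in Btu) 1.092e-08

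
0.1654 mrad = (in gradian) 0.01053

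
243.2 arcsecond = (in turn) 0.0001877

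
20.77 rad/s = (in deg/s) 1190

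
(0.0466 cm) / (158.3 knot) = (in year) 1.815e-13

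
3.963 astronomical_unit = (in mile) 3.684e+08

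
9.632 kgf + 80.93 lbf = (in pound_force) 102.2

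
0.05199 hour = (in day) 0.002166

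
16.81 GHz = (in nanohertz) 1.681e+19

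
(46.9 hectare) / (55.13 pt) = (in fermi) 2.411e+22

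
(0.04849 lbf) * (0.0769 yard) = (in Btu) 1.438e-05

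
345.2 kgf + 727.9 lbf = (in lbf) 1489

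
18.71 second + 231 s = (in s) 249.7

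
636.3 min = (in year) 0.001211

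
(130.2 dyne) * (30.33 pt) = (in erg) 139.3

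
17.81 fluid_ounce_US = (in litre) 0.5267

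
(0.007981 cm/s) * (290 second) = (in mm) 23.14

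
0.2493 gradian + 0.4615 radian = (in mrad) 465.4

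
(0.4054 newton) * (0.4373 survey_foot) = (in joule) 0.05404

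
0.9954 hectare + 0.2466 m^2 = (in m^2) 9954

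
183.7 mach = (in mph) 1.399e+05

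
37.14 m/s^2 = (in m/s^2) 37.14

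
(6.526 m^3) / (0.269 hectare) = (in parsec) 7.862e-20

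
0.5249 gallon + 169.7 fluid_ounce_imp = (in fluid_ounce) 230.2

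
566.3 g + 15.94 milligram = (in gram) 566.3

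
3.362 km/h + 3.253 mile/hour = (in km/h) 8.597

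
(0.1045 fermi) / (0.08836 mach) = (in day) 4.02e-23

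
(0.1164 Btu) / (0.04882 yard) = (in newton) 2751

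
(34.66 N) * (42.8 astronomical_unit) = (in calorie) 5.304e+13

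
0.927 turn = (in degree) 333.7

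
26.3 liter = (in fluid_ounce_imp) 925.6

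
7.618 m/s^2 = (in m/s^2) 7.618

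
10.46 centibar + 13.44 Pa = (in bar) 0.1047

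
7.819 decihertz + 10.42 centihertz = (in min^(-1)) 53.17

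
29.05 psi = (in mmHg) 1502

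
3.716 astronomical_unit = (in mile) 3.454e+08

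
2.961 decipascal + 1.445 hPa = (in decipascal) 1448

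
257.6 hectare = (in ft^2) 2.773e+07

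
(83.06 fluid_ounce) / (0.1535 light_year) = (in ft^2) 1.821e-17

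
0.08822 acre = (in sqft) 3843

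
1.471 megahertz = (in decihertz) 1.471e+07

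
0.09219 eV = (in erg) 1.477e-13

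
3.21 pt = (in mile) 7.037e-07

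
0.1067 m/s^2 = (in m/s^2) 0.1067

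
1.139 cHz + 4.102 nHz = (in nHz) 1.139e+07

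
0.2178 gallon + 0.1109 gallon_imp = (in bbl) 0.008357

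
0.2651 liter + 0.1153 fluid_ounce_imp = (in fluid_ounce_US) 9.075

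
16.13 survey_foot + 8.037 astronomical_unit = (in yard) 1.315e+12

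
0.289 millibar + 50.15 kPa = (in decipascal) 5.018e+05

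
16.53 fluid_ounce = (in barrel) 0.003075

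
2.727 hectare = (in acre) 6.739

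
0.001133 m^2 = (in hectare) 1.133e-07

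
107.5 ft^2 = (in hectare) 0.0009987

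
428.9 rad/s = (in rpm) 4096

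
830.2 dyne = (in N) 0.008302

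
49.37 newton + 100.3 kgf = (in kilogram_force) 105.3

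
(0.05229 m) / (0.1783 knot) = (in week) 9.426e-07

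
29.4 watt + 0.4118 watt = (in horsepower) 0.03998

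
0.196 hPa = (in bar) 0.000196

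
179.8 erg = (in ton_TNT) 4.297e-15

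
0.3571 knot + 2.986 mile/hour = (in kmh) 5.467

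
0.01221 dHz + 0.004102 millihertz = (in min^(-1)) 0.07351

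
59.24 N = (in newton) 59.24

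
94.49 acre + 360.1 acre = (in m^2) 1.84e+06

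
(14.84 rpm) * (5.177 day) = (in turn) 1.106e+05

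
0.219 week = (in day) 1.533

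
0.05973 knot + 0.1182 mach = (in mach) 0.1183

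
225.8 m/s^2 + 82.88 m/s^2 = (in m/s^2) 308.7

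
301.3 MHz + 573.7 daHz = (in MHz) 301.3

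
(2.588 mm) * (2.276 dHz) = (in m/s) 0.000589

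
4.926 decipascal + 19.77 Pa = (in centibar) 0.02026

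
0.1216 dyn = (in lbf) 2.734e-07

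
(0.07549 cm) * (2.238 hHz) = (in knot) 0.3284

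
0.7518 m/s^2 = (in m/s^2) 0.7518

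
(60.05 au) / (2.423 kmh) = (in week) 2.207e+07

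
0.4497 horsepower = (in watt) 335.3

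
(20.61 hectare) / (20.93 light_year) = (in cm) 1.041e-10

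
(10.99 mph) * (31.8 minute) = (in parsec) 3.038e-13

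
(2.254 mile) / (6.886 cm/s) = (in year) 0.00167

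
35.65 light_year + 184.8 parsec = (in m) 6.04e+18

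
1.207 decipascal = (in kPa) 0.0001207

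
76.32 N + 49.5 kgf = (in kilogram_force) 57.28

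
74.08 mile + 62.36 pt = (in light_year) 1.26e-11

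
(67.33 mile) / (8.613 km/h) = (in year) 0.001436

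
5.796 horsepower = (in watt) 4322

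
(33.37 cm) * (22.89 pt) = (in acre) 6.659e-07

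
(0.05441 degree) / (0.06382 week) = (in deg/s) 1.41e-06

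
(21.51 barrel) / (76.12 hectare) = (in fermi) 4.493e+09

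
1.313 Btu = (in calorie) 331.1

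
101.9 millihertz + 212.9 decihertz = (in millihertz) 2.139e+04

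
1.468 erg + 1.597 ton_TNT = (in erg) 6.682e+16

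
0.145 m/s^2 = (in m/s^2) 0.145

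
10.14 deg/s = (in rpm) 1.69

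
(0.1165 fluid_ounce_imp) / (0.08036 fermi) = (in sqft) 4.434e+11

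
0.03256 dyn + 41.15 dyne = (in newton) 0.0004118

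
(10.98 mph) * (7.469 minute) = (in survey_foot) 7217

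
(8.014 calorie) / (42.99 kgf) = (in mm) 79.53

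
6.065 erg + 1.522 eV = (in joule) 6.065e-07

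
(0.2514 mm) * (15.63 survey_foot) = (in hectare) 1.198e-07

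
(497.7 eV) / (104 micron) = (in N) 7.667e-13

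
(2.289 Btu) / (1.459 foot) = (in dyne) 5.431e+08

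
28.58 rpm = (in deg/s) 171.5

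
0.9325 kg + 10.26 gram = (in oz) 33.25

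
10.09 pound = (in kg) 4.577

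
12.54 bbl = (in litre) 1994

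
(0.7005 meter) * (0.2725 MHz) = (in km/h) 6.872e+05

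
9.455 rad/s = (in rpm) 90.29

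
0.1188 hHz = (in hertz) 11.88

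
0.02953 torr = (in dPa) 39.37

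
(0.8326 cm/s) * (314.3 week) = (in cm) 1.583e+08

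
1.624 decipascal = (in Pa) 0.1624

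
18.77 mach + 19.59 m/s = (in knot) 1.246e+04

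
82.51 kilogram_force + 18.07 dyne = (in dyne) 8.091e+07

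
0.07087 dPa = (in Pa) 0.007087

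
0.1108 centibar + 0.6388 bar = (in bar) 0.6399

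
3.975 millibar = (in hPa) 3.975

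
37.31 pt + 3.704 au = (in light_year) 5.857e-05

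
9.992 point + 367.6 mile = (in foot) 1.941e+06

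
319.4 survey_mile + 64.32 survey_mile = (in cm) 6.175e+07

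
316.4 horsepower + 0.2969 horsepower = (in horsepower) 316.7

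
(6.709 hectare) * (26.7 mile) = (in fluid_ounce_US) 9.748e+13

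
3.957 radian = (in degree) 226.7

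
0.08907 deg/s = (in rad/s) 0.001555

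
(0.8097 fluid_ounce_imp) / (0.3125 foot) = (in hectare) 2.415e-08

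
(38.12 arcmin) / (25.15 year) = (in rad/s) 1.398e-11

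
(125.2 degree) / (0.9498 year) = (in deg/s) 4.18e-06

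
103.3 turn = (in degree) 3.719e+04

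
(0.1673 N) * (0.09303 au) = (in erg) 2.328e+16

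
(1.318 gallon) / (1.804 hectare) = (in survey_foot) 9.074e-07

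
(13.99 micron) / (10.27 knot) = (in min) 4.413e-08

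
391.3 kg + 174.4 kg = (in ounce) 1.995e+04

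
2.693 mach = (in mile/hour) 2051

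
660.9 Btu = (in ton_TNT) 0.0001667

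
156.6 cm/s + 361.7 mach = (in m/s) 1.232e+05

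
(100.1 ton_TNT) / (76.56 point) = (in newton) 1.551e+13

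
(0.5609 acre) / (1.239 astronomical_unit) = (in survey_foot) 4.018e-08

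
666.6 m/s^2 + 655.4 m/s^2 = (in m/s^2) 1322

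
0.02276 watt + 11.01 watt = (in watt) 11.03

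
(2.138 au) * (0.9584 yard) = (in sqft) 3.017e+12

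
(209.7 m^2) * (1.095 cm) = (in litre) 2296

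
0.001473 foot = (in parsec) 1.455e-20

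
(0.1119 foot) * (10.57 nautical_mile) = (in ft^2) 7187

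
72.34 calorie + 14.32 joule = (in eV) 1.978e+21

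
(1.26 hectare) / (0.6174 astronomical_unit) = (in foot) 4.476e-07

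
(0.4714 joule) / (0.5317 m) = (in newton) 0.8866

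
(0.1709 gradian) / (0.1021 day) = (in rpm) 2.906e-06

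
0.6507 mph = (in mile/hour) 0.6507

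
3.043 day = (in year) 0.008337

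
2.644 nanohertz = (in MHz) 2.644e-15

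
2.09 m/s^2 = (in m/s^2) 2.09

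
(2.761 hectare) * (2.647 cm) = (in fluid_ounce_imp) 2.572e+07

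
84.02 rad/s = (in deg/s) 4814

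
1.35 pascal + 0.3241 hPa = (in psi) 0.004896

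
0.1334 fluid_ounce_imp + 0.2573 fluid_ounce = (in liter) 0.0114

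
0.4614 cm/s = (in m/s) 0.004614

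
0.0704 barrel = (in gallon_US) 2.957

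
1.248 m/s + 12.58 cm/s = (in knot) 2.67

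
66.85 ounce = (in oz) 66.85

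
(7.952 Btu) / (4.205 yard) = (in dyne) 2.182e+08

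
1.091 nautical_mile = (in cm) 2.021e+05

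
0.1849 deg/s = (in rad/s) 0.003227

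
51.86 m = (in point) 1.47e+05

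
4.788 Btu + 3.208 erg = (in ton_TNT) 1.207e-06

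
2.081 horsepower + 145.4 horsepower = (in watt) 1.1e+05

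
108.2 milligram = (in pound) 0.0002385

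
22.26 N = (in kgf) 2.27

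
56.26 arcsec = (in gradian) 0.01736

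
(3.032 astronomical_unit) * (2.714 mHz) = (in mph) 2.754e+09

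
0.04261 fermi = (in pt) 1.208e-13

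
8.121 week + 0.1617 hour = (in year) 0.1558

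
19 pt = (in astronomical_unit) 4.481e-14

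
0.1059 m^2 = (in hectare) 1.059e-05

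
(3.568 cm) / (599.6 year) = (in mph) 4.221e-12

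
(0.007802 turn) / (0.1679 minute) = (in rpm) 0.04647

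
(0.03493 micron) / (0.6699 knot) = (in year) 3.214e-15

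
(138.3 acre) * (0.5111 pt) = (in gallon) 2.666e+04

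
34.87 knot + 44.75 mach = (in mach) 44.8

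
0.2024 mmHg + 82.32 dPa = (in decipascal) 352.2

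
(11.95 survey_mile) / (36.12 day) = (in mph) 0.01379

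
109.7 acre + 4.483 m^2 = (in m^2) 4.439e+05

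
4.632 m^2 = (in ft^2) 49.86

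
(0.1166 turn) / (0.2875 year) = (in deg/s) 4.63e-06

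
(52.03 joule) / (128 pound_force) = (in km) 9.138e-05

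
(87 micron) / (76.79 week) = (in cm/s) 1.873e-10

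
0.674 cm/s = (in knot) 0.0131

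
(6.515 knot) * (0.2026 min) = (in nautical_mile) 0.022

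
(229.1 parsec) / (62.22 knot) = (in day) 2.556e+12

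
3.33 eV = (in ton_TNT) 1.275e-28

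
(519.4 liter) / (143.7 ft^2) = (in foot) 0.1276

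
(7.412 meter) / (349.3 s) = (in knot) 0.04125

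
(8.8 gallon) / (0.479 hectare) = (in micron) 6.954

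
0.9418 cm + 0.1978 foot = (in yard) 0.07623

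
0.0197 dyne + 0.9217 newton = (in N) 0.9217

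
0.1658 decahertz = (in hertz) 1.658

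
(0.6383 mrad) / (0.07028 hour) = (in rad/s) 2.523e-06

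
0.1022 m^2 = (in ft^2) 1.1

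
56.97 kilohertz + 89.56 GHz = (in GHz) 89.56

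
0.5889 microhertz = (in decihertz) 5.889e-06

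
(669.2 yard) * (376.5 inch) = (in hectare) 0.5852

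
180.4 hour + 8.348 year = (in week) 436.4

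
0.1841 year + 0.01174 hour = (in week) 9.6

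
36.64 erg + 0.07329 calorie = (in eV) 1.914e+18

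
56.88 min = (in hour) 0.948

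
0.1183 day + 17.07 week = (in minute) 1.722e+05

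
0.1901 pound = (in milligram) 8.623e+04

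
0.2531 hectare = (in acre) 0.6254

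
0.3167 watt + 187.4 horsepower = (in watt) 1.397e+05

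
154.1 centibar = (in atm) 1.521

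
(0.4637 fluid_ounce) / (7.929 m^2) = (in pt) 0.004903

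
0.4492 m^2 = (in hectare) 4.492e-05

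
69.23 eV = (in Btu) 1.051e-20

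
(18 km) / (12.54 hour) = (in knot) 0.7751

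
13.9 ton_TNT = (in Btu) 5.512e+07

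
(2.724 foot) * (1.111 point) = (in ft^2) 0.003503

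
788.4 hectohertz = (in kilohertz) 78.84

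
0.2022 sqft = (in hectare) 1.878e-06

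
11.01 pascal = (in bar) 0.0001101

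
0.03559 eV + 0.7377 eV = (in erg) 1.239e-12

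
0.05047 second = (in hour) 1.402e-05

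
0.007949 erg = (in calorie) 1.9e-10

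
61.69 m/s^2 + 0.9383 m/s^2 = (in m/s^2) 62.63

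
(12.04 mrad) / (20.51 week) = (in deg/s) 5.561e-08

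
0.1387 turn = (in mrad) 871.5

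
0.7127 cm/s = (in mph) 0.01594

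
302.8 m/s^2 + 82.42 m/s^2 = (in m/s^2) 385.2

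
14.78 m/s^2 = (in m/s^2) 14.78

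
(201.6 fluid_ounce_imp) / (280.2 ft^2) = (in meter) 0.00022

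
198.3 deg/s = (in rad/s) 3.461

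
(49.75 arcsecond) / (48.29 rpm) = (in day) 5.52e-10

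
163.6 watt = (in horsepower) 0.2194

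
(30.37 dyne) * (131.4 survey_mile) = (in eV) 4.008e+20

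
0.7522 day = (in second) 6.499e+04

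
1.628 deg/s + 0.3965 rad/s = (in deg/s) 24.35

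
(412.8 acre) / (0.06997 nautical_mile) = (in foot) 4.23e+04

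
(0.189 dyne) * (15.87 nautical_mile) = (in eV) 3.467e+17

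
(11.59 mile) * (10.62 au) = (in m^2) 2.963e+16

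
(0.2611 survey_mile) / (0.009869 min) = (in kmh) 2555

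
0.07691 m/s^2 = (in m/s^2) 0.07691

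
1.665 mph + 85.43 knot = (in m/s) 44.69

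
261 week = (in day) 1827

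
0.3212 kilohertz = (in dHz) 3212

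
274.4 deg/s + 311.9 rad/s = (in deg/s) 1.814e+04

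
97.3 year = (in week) 5074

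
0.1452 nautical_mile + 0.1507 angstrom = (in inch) 1.059e+04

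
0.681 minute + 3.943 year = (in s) 1.243e+08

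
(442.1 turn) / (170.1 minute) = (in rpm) 2.599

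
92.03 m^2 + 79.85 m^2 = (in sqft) 1850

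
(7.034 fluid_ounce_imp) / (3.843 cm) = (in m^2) 0.005201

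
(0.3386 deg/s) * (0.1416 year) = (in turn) 4200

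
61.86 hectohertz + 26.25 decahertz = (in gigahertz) 6.449e-06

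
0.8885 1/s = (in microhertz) 8.885e+05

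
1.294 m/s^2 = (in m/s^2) 1.294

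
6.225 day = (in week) 0.8893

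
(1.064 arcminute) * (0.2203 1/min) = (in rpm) 1.085e-05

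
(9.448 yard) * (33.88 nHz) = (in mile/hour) 6.547e-07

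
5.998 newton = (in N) 5.998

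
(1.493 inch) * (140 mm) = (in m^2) 0.005309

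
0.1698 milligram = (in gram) 0.0001698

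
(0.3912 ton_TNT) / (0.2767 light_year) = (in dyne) 0.06253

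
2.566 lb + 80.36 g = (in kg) 1.244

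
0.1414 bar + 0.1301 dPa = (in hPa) 141.4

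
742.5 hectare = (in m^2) 7.425e+06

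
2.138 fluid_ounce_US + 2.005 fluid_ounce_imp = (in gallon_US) 0.03175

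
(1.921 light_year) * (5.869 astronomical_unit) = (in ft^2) 1.718e+29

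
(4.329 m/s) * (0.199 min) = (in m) 51.69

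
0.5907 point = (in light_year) 2.203e-20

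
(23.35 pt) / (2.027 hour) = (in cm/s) 0.0001129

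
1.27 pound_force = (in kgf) 0.5761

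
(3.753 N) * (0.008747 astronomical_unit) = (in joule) 4.911e+09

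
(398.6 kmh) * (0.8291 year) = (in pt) 8.206e+12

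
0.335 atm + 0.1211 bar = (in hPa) 460.5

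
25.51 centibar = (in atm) 0.2518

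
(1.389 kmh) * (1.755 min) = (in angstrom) 4.063e+11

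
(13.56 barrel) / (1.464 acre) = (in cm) 0.03639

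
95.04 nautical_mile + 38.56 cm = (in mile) 109.4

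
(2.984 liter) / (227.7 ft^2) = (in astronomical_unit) 9.429e-16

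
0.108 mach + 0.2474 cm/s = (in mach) 0.108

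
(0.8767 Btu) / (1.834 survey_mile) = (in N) 0.3134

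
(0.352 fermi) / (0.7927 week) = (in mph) 1.642e-21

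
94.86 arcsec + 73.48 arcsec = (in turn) 0.0001299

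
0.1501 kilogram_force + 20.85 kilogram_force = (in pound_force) 46.3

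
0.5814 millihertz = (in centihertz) 0.05814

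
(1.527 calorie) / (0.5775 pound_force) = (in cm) 248.7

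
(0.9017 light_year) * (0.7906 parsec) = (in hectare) 2.081e+28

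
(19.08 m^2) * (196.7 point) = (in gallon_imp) 291.2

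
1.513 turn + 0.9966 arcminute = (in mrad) 9507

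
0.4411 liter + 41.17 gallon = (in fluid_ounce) 5285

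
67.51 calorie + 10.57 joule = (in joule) 293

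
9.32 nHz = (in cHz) 9.32e-07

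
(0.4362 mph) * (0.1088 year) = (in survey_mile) 415.7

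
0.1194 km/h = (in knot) 0.06447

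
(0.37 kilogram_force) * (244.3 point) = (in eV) 1.952e+18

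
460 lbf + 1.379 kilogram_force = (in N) 2060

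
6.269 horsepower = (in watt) 4675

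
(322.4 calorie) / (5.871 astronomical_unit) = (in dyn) 0.0001536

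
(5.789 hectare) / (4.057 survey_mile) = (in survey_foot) 29.09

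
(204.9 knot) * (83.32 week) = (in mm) 5.312e+12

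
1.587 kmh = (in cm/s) 44.08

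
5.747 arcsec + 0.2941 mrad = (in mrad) 0.322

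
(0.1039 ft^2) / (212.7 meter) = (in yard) 4.963e-05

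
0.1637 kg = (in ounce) 5.774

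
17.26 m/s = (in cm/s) 1726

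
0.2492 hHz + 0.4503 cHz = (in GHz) 2.492e-08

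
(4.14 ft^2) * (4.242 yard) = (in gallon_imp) 328.2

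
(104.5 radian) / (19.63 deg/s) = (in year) 9.672e-06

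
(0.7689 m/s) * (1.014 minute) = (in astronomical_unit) 3.127e-10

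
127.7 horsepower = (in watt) 9.523e+04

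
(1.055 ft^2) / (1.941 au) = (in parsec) 1.094e-29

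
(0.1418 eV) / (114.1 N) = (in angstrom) 1.991e-12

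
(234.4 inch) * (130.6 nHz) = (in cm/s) 7.776e-05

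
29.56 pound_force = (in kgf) 13.41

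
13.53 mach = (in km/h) 1.659e+04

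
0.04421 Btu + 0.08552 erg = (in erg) 4.664e+08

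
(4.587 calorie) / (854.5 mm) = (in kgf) 2.29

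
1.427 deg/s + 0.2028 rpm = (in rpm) 0.4406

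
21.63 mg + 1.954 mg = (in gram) 0.02358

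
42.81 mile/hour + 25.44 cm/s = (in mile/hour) 43.38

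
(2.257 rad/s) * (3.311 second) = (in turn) 1.189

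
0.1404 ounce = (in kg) 0.00398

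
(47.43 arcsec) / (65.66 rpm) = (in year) 1.06e-12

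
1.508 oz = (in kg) 0.04275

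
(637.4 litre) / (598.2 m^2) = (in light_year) 1.126e-19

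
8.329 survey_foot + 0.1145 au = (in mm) 1.713e+13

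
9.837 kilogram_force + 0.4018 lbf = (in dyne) 9.826e+06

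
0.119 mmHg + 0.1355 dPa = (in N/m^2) 15.88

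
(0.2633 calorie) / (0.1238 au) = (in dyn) 5.948e-06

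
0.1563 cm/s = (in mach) 4.59e-06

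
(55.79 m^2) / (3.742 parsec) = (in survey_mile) 3.002e-19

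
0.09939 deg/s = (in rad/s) 0.001735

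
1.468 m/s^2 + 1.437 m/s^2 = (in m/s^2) 2.905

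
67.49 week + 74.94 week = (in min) 1.436e+06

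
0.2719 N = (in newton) 0.2719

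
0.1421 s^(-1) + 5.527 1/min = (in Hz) 0.2342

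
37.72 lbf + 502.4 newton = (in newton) 670.2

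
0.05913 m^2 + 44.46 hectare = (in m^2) 4.446e+05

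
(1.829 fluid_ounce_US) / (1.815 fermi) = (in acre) 7.364e+06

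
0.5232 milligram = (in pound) 1.153e-06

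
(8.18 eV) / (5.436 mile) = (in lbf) 3.368e-23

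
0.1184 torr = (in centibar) 0.01579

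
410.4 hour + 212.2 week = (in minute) 2.164e+06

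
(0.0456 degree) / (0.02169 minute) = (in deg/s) 0.03504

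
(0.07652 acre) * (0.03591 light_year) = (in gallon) 2.779e+19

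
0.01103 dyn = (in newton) 1.103e-07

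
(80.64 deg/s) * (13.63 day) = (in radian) 1.657e+06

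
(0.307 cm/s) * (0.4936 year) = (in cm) 4.779e+06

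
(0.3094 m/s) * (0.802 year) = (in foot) 2.567e+07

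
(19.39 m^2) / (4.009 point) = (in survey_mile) 8.519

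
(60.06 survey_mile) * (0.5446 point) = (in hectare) 0.001857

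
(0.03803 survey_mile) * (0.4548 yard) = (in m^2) 25.45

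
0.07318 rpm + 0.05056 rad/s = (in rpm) 0.556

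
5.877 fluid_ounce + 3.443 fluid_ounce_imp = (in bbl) 0.001709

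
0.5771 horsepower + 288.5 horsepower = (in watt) 2.156e+05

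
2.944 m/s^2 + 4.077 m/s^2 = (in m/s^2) 7.021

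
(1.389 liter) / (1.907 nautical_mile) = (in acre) 9.718e-11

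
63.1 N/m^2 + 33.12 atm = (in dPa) 3.356e+07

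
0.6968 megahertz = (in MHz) 0.6968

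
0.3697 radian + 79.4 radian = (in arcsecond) 1.645e+07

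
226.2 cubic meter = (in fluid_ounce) 7.649e+06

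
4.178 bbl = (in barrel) 4.178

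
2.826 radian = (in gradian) 179.9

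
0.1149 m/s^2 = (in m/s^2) 0.1149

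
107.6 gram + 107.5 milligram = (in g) 107.7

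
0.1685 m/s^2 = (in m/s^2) 0.1685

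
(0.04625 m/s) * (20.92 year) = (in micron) 3.051e+13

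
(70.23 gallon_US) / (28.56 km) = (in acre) 2.3e-09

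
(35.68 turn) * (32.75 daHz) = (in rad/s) 7.342e+04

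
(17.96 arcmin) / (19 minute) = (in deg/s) 0.0002626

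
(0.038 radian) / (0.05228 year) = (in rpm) 2.201e-07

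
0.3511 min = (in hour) 0.005852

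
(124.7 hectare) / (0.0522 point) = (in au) 0.4527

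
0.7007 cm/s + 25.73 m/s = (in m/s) 25.74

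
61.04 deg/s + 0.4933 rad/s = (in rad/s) 1.559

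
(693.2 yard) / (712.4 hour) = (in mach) 7.259e-07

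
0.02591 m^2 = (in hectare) 2.591e-06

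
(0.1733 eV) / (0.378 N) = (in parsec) 2.38e-36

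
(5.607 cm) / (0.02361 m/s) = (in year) 7.531e-08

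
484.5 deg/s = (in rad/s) 8.456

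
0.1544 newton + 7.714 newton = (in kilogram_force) 0.8024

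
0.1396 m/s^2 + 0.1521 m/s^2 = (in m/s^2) 0.2917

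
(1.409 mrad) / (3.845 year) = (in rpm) 1.11e-10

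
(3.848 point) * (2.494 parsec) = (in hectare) 1.045e+10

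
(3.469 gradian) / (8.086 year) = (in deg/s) 1.224e-08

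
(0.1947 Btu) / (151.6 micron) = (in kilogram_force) 1.382e+05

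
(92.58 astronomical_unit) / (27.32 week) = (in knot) 1.629e+06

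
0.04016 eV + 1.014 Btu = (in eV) 6.677e+21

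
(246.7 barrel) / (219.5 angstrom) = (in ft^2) 1.923e+10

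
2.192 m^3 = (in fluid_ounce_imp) 7.715e+04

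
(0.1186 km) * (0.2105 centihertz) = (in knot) 0.4853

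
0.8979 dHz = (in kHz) 8.979e-05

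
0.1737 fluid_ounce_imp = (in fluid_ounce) 0.1669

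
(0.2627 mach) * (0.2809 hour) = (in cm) 9.045e+06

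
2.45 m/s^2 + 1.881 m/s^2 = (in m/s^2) 4.331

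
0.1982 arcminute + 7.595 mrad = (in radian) 0.007653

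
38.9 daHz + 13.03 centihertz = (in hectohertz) 3.891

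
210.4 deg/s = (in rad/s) 3.672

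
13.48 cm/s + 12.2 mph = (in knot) 10.86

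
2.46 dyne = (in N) 2.46e-05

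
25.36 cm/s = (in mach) 0.0007448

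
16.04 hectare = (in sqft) 1.727e+06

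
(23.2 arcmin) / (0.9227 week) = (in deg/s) 6.929e-07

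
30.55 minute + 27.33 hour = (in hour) 27.84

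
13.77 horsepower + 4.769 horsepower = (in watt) 1.382e+04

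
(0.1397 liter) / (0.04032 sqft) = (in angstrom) 3.729e+08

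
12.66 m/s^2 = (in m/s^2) 12.66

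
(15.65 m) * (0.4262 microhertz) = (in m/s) 6.67e-06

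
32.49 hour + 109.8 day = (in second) 9.604e+06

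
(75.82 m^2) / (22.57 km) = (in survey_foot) 0.01102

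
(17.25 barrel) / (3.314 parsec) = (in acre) 6.627e-21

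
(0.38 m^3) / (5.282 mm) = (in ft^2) 774.4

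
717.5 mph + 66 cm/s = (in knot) 624.8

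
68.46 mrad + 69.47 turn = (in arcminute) 1.501e+06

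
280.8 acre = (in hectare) 113.6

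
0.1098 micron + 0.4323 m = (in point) 1225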